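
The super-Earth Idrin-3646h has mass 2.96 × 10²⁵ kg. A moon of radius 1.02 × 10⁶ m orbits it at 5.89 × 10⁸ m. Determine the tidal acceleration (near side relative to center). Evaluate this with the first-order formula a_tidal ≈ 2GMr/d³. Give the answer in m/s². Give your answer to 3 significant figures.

1.97 × 10⁻⁵ m/s²

Δa = 2GMr/d³
   = 2 × (6.674 × 10⁻¹¹) × (2.96 × 10²⁵) × (1.02 × 10⁶) / (5.89 × 10⁸)³
   = 1.97 × 10⁻⁵ m/s²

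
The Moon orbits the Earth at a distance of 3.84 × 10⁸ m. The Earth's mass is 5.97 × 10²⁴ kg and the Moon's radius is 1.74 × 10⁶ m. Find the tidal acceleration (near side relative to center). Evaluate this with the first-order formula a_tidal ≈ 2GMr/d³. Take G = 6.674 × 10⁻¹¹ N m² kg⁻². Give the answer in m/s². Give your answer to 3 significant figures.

Δg = 2GMr/d³
   = 2 × (6.674 × 10⁻¹¹) × (5.97 × 10²⁴) × (1.74 × 10⁶) / (3.84 × 10⁸)³
   = 2.45 × 10⁻⁵ m/s²

2.45 × 10⁻⁵ m/s²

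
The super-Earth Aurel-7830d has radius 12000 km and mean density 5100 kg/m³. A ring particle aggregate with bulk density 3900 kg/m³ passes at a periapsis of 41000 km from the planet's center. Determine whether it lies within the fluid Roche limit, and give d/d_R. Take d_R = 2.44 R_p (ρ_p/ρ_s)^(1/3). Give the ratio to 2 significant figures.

outside; d/d_R ≈ 1.3

d_R = 2.44 × (12000 km) × (5100/3900)^(1/3) = 32020 km
d/d_R = (41000) / (32020) = 1.3
Since d/d_R > 1, the body is outside the Roche limit.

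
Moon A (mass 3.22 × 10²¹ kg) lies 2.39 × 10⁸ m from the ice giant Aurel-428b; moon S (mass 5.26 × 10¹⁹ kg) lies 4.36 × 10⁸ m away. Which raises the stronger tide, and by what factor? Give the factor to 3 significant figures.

Tidal acceleration ∝ M/d³, so compare M/d³ for each.
Moon A: (3.22 × 10²¹) / (2.39 × 10⁸)³ = 2.359 × 10⁻⁴
Moon S: (5.26 × 10¹⁹) / (4.36 × 10⁸)³ = 6.346 × 10⁻⁷
Ratio (larger/smaller) = 372

Moon A, by a factor of ≈ 372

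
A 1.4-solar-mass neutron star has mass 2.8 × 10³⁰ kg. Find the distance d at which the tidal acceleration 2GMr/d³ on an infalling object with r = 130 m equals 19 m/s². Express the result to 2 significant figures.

1.4 × 10⁷ m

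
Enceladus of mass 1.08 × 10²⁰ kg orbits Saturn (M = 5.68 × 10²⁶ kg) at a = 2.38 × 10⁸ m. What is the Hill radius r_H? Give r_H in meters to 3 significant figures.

r_H ≈ a (m/3M)^(1/3)
    = (2.38 × 10⁸) × (1.08 × 10²⁰ / (3 × 5.68 × 10²⁶))^(1/3)
    = 9.49 × 10⁵ m

9.49 × 10⁵ m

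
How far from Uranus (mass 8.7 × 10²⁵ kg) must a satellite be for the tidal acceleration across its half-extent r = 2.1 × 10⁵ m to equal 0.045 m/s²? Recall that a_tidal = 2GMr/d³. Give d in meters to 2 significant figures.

2GMr/d³ = a_tidal  ⇒  d = (2GMr / a_tidal)^(1/3)
d = (2 × 6.674×10⁻¹¹ × (8.7 × 10²⁵) × (2.1 × 10⁵) / (0.045))^(1/3)
  = 3.8 × 10⁷ m

3.8 × 10⁷ m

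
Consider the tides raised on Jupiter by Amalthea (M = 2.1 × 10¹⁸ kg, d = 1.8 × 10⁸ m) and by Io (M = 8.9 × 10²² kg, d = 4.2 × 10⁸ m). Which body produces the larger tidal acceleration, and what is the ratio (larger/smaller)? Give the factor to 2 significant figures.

Io, by a factor of ≈ 3300

Compare M/d³ for the two perturbers:
Amalthea: (2.1 × 10¹⁸) / (1.8 × 10⁸)³ = 3.601 × 10⁻⁷
Io: (8.9 × 10²²) / (4.2 × 10⁸)³ = 1.201 × 10⁻³
Ratio (larger/smaller) = 3300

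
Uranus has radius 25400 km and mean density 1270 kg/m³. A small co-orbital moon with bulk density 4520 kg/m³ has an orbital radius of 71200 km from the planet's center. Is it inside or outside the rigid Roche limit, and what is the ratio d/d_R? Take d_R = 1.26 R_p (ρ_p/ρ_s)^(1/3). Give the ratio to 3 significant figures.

outside; d/d_R ≈ 3.40

d_R = 1.26 × (25400 km) × (1270/4520)^(1/3) = 20960 km
d/d_R = (71200) / (20960) = 3.40
Since d/d_R > 1, the body is outside the Roche limit.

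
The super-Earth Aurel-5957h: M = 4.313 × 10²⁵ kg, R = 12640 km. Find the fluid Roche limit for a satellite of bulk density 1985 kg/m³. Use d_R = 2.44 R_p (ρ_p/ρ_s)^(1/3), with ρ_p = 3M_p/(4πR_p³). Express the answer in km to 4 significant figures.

42240 km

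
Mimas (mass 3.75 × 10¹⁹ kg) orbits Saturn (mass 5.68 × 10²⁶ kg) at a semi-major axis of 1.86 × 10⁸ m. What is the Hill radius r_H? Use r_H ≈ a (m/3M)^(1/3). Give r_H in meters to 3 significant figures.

r_H ≈ a (m/3M)^(1/3)
    = (1.86 × 10⁸) × (3.75 × 10¹⁹ / (3 × 5.68 × 10²⁶))^(1/3)
    = 5.21 × 10⁵ m

5.21 × 10⁵ m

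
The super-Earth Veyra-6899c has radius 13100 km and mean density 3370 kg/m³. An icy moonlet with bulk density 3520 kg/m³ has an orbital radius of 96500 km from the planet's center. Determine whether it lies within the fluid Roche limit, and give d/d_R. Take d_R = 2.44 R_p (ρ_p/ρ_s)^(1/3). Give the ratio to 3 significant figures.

outside; d/d_R ≈ 3.06

d_R = 2.44 × (13100 km) × (3370/3520)^(1/3) = 31500 km
d/d_R = (96500) / (31500) = 3.06
Since d/d_R > 1, the body is outside the Roche limit.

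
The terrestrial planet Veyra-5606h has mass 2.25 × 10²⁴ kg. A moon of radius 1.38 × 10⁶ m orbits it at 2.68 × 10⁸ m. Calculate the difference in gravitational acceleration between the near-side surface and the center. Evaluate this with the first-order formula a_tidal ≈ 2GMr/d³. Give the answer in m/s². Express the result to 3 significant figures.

2.15 × 10⁻⁵ m/s²

Δa = 2GMr/d³
   = 2 × (6.674 × 10⁻¹¹) × (2.25 × 10²⁴) × (1.38 × 10⁶) / (2.68 × 10⁸)³
   = 2.15 × 10⁻⁵ m/s²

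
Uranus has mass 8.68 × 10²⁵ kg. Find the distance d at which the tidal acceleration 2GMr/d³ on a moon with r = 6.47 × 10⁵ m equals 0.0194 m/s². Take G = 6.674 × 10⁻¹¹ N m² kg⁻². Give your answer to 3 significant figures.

2GMr/d³ = a_tidal  ⇒  d = (2GMr / a_tidal)^(1/3)
d = (2 × 6.674×10⁻¹¹ × (8.68 × 10²⁵) × (6.47 × 10⁵) / (0.0194))^(1/3)
  = 7.28 × 10⁷ m

7.28 × 10⁷ m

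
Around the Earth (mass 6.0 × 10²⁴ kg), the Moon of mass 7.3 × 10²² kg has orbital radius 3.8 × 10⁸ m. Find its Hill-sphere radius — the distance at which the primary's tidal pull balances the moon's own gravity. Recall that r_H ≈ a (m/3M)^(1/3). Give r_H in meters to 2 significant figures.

6.1 × 10⁷ m

r_H ≈ a (m/3M)^(1/3)
    = (3.8 × 10⁸) × (7.3 × 10²² / (3 × 6.0 × 10²⁴))^(1/3)
    = 6.1 × 10⁷ m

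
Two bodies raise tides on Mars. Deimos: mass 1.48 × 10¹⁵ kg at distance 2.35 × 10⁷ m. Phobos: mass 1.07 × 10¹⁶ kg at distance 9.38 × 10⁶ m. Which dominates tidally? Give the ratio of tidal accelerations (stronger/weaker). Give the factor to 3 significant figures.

Phobos, by a factor of ≈ 114

The tide-raising term goes as M/d³ (the gradient of a 1/d² field).
Deimos: (1.48 × 10¹⁵) / (2.35 × 10⁷)³ = 1.140 × 10⁻⁷
Phobos: (1.07 × 10¹⁶) / (9.38 × 10⁶)³ = 1.297 × 10⁻⁵
Ratio (larger/smaller) = 114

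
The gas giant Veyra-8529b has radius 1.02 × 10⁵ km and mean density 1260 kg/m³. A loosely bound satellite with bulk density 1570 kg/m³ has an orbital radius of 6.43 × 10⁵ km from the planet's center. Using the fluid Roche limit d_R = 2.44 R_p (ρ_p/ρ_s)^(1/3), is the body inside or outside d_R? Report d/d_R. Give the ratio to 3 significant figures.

outside; d/d_R ≈ 2.78

d_R = 2.44 × (1.02 × 10⁵ km) × (1260/1570)^(1/3) = 2.313 × 10⁵ km
d/d_R = (6.43 × 10⁵) / (2.313 × 10⁵) = 2.78
Since d/d_R > 1, the body is outside the Roche limit.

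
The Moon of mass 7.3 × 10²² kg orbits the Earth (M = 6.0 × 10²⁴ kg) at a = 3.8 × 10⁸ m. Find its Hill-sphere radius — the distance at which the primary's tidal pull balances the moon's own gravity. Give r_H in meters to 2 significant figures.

r_H ≈ a (m/3M)^(1/3)
    = (3.8 × 10⁸) × (7.3 × 10²² / (3 × 6.0 × 10²⁴))^(1/3)
    = 6.1 × 10⁷ m

6.1 × 10⁷ m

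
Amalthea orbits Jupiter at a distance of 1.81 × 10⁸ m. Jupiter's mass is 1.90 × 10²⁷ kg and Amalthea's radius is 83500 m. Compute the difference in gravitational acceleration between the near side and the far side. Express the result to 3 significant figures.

7.14 × 10⁻³ m/s²

Near-to-far spans 2r, so the tidal difference is twice the near-to-center value: 4GMr/d³.
Δa = 4GMr/d³
   = 4 × (6.674 × 10⁻¹¹) × (1.90 × 10²⁷) × (83500) / (1.81 × 10⁸)³
   = 7.14 × 10⁻³ m/s²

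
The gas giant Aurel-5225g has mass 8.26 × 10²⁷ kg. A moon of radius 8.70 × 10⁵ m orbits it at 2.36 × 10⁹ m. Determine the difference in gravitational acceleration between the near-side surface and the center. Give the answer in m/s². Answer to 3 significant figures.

Δg = 2GMr/d³
   = 2 × (6.674 × 10⁻¹¹) × (8.26 × 10²⁷) × (8.70 × 10⁵) / (2.36 × 10⁹)³
   = 7.30 × 10⁻⁵ m/s²

7.30 × 10⁻⁵ m/s²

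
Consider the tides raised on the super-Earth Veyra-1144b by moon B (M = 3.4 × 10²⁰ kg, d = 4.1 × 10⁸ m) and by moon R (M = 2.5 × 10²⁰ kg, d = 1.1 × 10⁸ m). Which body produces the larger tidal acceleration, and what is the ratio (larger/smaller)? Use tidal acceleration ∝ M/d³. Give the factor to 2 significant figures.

Moon R, by a factor of ≈ 38

Tidal stretch scales as M/d³; compute that for each body.
Moon B: (3.4 × 10²⁰) / (4.1 × 10⁸)³ = 4.933 × 10⁻⁶
Moon R: (2.5 × 10²⁰) / (1.1 × 10⁸)³ = 1.878 × 10⁻⁴
Ratio (larger/smaller) = 38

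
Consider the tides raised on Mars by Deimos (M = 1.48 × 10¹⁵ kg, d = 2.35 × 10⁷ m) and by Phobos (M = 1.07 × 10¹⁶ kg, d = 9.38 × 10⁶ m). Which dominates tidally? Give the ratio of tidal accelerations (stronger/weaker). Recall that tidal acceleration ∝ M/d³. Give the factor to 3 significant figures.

Tidal stretch scales as M/d³; compute that for each body.
Deimos: (1.48 × 10¹⁵) / (2.35 × 10⁷)³ = 1.140 × 10⁻⁷
Phobos: (1.07 × 10¹⁶) / (9.38 × 10⁶)³ = 1.297 × 10⁻⁵
Ratio (larger/smaller) = 114

Phobos, by a factor of ≈ 114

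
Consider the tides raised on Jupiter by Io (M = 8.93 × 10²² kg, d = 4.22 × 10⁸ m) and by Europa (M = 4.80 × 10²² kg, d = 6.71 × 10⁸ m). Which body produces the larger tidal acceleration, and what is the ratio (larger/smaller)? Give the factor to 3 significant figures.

Io, by a factor of ≈ 7.48

Tidal stretch scales as M/d³; compute that for each body.
Io: (8.93 × 10²²) / (4.22 × 10⁸)³ = 1.188 × 10⁻³
Europa: (4.80 × 10²²) / (6.71 × 10⁸)³ = 1.589 × 10⁻⁴
Ratio (larger/smaller) = 7.48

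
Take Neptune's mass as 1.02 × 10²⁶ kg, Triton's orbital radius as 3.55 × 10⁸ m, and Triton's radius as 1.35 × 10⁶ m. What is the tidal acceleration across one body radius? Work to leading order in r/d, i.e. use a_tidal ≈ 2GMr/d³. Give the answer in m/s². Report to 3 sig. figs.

Differencing GM/(d−r)² and GM/d² to first order in r/d gives 2GMr/d³.
Δg = 2GMr/d³
   = 2 × (6.674 × 10⁻¹¹) × (1.02 × 10²⁶) × (1.35 × 10⁶) / (3.55 × 10⁸)³
   = 4.11 × 10⁻⁴ m/s²

4.11 × 10⁻⁴ m/s²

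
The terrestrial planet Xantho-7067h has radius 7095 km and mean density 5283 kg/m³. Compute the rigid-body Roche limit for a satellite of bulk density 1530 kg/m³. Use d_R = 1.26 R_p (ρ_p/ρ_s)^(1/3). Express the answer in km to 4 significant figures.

d_R = 1.26 × 7095 km × (5283/1530)^(1/3)
    = 13510 km

13510 km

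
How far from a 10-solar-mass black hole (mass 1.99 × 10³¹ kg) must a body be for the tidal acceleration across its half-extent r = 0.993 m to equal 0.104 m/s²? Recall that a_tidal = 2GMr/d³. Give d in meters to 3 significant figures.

2.94 × 10⁷ m

2GMr/d³ = a_tidal  ⇒  d = (2GMr / a_tidal)^(1/3)
d = (2 × 6.674×10⁻¹¹ × (1.99 × 10³¹) × (0.993) / (0.104))^(1/3)
  = 2.94 × 10⁷ m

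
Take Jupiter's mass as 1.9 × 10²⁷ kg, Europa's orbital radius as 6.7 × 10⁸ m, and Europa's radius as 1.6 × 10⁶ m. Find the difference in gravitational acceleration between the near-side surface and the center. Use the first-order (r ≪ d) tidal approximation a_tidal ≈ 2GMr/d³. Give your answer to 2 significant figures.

Δg = 2GMr/d³
   = 2 × (6.674 × 10⁻¹¹) × (1.9 × 10²⁷) × (1.6 × 10⁶) / (6.7 × 10⁸)³
   = 1.3 × 10⁻³ m/s²

1.3 × 10⁻³ m/s²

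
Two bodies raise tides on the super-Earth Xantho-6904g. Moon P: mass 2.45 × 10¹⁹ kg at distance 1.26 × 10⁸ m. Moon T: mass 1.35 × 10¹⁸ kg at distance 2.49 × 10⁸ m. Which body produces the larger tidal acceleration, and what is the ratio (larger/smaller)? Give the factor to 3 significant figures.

Moon P, by a factor of ≈ 140

The tide-raising term goes as M/d³ (the gradient of a 1/d² field).
Moon P: (2.45 × 10¹⁹) / (1.26 × 10⁸)³ = 1.225 × 10⁻⁵
Moon T: (1.35 × 10¹⁸) / (2.49 × 10⁸)³ = 8.745 × 10⁻⁸
Ratio (larger/smaller) = 140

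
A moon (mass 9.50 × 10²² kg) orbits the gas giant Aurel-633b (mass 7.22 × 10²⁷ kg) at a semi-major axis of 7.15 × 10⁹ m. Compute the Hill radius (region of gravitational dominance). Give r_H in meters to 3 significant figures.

r_H ≈ a (m/3M)^(1/3)
    = (7.15 × 10⁹) × (9.50 × 10²² / (3 × 7.22 × 10²⁷))^(1/3)
    = 1.17 × 10⁸ m

1.17 × 10⁸ m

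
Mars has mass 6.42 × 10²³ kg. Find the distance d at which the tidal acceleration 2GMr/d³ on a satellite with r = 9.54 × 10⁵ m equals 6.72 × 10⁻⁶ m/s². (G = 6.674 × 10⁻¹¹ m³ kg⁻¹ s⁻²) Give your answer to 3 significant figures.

2.30 × 10⁸ m

2GMr/d³ = a_tidal  ⇒  d = (2GMr / a_tidal)^(1/3)
d = (2 × 6.674×10⁻¹¹ × (6.42 × 10²³) × (9.54 × 10⁵) / (6.72 × 10⁻⁶))^(1/3)
  = 2.30 × 10⁸ m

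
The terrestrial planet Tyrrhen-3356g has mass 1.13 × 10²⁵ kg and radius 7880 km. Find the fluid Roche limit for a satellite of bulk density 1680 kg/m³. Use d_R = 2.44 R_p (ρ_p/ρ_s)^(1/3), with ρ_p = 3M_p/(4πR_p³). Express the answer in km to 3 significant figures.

ρ_p = 3M_p/(4πR_p³) = 3 × (1.13 × 10²⁵) / (4π × (7.88 × 10⁶ m)³) = 5510 kg/m³
d_R = 2.44 × 7880 km × (5510/1680)^(1/3)
    = 28600 km

28600 km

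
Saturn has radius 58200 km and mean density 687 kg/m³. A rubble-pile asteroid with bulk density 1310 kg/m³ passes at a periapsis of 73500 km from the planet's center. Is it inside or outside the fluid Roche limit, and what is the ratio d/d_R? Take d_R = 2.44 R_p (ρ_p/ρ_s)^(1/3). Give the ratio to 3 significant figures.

d_R = 2.44 × (58200 km) × (687/1310)^(1/3) = 1.145 × 10⁵ km
d/d_R = (73500) / (1.145 × 10⁵) = 0.642
Since d/d_R < 1, the body is inside the Roche limit.

inside; d/d_R ≈ 0.642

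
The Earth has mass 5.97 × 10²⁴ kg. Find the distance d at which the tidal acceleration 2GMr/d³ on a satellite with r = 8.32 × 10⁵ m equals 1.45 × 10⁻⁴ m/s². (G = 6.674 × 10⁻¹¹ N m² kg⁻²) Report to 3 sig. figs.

1.66 × 10⁸ m

2GMr/d³ = a_tidal  ⇒  d = (2GMr / a_tidal)^(1/3)
d = (2 × 6.674×10⁻¹¹ × (5.97 × 10²⁴) × (8.32 × 10⁵) / (1.45 × 10⁻⁴))^(1/3)
  = 1.66 × 10⁸ m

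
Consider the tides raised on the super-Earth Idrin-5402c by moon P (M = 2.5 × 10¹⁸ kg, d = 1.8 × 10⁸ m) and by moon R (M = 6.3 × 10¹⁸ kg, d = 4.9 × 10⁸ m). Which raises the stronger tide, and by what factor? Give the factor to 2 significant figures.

Moon P, by a factor of ≈ 8.0

Tidal stretch scales as M/d³; compute that for each body.
Moon P: (2.5 × 10¹⁸) / (1.8 × 10⁸)³ = 4.287 × 10⁻⁷
Moon R: (6.3 × 10¹⁸) / (4.9 × 10⁸)³ = 5.355 × 10⁻⁸
Ratio (larger/smaller) = 8.0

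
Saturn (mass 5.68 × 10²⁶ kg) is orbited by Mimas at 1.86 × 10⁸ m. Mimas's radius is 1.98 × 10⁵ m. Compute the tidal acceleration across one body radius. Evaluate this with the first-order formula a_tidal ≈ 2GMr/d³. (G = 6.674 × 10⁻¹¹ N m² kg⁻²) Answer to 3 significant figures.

2.33 × 10⁻³ m/s²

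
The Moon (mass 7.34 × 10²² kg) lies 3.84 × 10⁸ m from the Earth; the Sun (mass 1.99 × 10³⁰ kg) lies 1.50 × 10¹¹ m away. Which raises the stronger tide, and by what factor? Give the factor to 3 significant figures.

Compare M/d³ for the two perturbers:
The Moon: (7.34 × 10²²) / (3.84 × 10⁸)³ = 1.296 × 10⁻³
The Sun: (1.99 × 10³⁰) / (1.50 × 10¹¹)³ = 5.896 × 10⁻⁴
Ratio (larger/smaller) = 2.20

The Moon, by a factor of ≈ 2.20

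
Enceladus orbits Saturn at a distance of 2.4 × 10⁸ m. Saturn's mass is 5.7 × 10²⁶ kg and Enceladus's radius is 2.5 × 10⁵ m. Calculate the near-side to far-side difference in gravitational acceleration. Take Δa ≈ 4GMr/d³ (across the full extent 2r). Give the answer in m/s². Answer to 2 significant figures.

2.8 × 10⁻³ m/s²

Δa = 4GMr/d³
   = 4 × (6.674 × 10⁻¹¹) × (5.7 × 10²⁶) × (2.5 × 10⁵) / (2.4 × 10⁸)³
   = 2.8 × 10⁻³ m/s²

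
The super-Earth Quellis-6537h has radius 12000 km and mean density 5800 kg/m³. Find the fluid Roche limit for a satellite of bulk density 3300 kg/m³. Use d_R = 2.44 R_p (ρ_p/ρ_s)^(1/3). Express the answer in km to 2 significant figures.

d_R = 2.44 × 12000 km × (5800/3300)^(1/3)
    = 35000 km

35000 km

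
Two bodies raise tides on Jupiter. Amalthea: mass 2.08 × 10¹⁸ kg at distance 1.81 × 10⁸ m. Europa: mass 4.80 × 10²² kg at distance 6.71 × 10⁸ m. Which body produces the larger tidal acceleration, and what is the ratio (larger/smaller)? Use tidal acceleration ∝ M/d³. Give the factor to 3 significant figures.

The tide-raising term goes as M/d³ (the gradient of a 1/d² field).
Amalthea: (2.08 × 10¹⁸) / (1.81 × 10⁸)³ = 3.508 × 10⁻⁷
Europa: (4.80 × 10²²) / (6.71 × 10⁸)³ = 1.589 × 10⁻⁴
Ratio (larger/smaller) = 453

Europa, by a factor of ≈ 453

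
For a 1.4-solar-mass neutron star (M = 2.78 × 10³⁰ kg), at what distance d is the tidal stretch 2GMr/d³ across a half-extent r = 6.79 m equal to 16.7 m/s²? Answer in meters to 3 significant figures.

5.32 × 10⁶ m

2GMr/d³ = a_tidal  ⇒  d = (2GMr / a_tidal)^(1/3)
d = (2 × 6.674×10⁻¹¹ × (2.78 × 10³⁰) × (6.79) / (16.7))^(1/3)
  = 5.32 × 10⁶ m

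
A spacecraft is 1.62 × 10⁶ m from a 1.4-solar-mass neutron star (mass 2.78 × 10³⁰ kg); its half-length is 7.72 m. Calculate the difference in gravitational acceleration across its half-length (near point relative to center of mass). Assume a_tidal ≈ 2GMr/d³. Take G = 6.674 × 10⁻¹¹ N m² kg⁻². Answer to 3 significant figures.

a_tidal = 2GMr/d³
        = 2 × (6.674 × 10⁻¹¹) × (2.78 × 10³⁰) × (7.72) / (1.62 × 10⁶)³
        = 6.74 × 10² m/s²

6.74 × 10² m/s²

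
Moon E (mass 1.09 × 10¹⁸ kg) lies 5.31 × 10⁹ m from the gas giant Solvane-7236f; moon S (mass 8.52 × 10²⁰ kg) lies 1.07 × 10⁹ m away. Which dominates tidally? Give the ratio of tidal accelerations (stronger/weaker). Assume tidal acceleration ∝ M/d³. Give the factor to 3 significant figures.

Tidal acceleration ∝ M/d³, so compare M/d³ for each.
Moon E: (1.09 × 10¹⁸) / (5.31 × 10⁹)³ = 7.280 × 10⁻¹²
Moon S: (8.52 × 10²⁰) / (1.07 × 10⁹)³ = 6.955 × 10⁻⁷
Ratio (larger/smaller) = 95500

Moon S, by a factor of ≈ 95500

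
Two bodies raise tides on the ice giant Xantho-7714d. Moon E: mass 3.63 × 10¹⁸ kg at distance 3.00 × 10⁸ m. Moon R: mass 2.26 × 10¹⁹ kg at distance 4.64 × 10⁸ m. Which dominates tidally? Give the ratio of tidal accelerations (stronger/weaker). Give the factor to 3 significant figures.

Moon R, by a factor of ≈ 1.68

Tidal acceleration ∝ M/d³, so compare M/d³ for each.
Moon E: (3.63 × 10¹⁸) / (3.00 × 10⁸)³ = 1.344 × 10⁻⁷
Moon R: (2.26 × 10¹⁹) / (4.64 × 10⁸)³ = 2.262 × 10⁻⁷
Ratio (larger/smaller) = 1.68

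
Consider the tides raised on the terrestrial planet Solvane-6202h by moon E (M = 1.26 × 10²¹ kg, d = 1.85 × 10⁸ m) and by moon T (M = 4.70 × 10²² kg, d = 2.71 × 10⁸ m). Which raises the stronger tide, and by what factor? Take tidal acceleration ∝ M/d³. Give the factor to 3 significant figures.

Moon T, by a factor of ≈ 11.9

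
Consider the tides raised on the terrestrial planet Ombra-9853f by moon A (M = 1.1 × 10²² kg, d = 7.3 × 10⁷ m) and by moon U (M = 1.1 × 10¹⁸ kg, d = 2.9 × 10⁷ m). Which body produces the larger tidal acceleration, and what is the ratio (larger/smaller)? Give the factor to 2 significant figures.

Moon A, by a factor of ≈ 630

Tidal stretch scales as M/d³; compute that for each body.
Moon A: (1.1 × 10²²) / (7.3 × 10⁷)³ = 2.828 × 10⁻²
Moon U: (1.1 × 10¹⁸) / (2.9 × 10⁷)³ = 4.510 × 10⁻⁵
Ratio (larger/smaller) = 630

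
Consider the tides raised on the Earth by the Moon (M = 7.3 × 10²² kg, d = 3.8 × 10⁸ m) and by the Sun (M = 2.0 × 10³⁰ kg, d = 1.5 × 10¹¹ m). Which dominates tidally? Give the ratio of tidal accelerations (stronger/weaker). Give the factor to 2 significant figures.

The Moon, by a factor of ≈ 2.2

Tidal acceleration ∝ M/d³, so compare M/d³ for each.
The Moon: (7.3 × 10²²) / (3.8 × 10⁸)³ = 1.330 × 10⁻³
The Sun: (2.0 × 10³⁰) / (1.5 × 10¹¹)³ = 5.926 × 10⁻⁴
Ratio (larger/smaller) = 2.2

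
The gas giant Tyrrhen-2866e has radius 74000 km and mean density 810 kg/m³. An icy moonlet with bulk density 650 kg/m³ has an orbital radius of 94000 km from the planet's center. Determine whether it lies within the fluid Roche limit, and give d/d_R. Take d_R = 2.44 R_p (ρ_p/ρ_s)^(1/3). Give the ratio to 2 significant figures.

inside; d/d_R ≈ 0.48

d_R = 2.44 × (74000 km) × (810/650)^(1/3) = 1.943 × 10⁵ km
d/d_R = (94000) / (1.943 × 10⁵) = 0.48
Since d/d_R < 1, the body is inside the Roche limit.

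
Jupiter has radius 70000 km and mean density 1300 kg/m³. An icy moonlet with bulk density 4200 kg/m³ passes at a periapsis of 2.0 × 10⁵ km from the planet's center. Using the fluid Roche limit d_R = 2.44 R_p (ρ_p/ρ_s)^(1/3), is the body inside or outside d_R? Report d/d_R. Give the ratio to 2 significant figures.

d_R = 2.44 × (70000 km) × (1300/4200)^(1/3) = 1.155 × 10⁵ km
d/d_R = (2.0 × 10⁵) / (1.155 × 10⁵) = 1.7
Since d/d_R > 1, the body is outside the Roche limit.

outside; d/d_R ≈ 1.7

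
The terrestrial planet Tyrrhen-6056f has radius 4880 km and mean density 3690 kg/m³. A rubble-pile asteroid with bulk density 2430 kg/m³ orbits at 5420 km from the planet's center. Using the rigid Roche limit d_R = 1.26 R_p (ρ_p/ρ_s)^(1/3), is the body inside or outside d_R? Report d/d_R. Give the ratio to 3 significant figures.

d_R = 1.26 × (4880 km) × (3690/2430)^(1/3) = 7067 km
d/d_R = (5420) / (7067) = 0.767
Since d/d_R < 1, the body is inside the Roche limit.

inside; d/d_R ≈ 0.767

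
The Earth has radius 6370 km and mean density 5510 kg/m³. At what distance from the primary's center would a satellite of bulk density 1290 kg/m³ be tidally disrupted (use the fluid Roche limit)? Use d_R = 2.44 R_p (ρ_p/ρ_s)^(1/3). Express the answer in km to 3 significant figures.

d_R = 2.44 × 6370 km × (5510/1290)^(1/3)
    = 25200 km

25200 km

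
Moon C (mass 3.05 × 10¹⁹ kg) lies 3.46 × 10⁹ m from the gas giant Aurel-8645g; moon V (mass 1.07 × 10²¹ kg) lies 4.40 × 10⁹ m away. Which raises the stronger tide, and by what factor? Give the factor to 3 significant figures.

Moon V, by a factor of ≈ 17.1

Tidal acceleration ∝ M/d³, so compare M/d³ for each.
Moon C: (3.05 × 10¹⁹) / (3.46 × 10⁹)³ = 7.363 × 10⁻¹⁰
Moon V: (1.07 × 10²¹) / (4.40 × 10⁹)³ = 1.256 × 10⁻⁸
Ratio (larger/smaller) = 17.1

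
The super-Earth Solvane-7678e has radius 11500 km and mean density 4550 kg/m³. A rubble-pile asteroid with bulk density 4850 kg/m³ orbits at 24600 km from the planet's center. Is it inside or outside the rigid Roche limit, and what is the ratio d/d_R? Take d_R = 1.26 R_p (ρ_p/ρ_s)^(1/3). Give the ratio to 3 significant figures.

outside; d/d_R ≈ 1.73

d_R = 1.26 × (11500 km) × (4550/4850)^(1/3) = 14180 km
d/d_R = (24600) / (14180) = 1.73
Since d/d_R > 1, the body is outside the Roche limit.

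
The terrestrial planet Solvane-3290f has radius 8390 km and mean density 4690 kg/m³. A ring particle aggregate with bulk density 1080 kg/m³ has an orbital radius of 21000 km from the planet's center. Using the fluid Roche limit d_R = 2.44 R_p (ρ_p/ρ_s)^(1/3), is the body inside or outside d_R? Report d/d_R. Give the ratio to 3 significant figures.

inside; d/d_R ≈ 0.629

d_R = 2.44 × (8390 km) × (4690/1080)^(1/3) = 33400 km
d/d_R = (21000) / (33400) = 0.629
Since d/d_R < 1, the body is inside the Roche limit.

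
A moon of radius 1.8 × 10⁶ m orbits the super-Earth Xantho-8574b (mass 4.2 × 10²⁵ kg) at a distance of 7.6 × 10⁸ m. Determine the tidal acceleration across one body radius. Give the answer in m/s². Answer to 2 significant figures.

a_tidal = 2GMr/d³
        = 2 × (6.674 × 10⁻¹¹) × (4.2 × 10²⁵) × (1.8 × 10⁶) / (7.6 × 10⁸)³
        = 2.3 × 10⁻⁵ m/s²

2.3 × 10⁻⁵ m/s²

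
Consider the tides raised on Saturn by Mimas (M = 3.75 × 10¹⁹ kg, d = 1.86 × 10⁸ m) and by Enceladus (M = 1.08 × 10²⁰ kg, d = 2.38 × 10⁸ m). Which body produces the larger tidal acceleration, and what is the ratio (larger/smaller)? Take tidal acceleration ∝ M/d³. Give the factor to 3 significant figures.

Enceladus, by a factor of ≈ 1.37

Tidal stretch scales as M/d³; compute that for each body.
Mimas: (3.75 × 10¹⁹) / (1.86 × 10⁸)³ = 5.828 × 10⁻⁶
Enceladus: (1.08 × 10²⁰) / (2.38 × 10⁸)³ = 8.011 × 10⁻⁶
Ratio (larger/smaller) = 1.37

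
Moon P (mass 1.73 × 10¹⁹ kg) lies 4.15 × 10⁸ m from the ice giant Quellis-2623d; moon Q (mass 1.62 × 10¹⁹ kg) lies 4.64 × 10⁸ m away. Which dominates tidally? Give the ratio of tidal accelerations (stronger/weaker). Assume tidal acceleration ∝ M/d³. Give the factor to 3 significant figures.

Moon P, by a factor of ≈ 1.49

The tide-raising term goes as M/d³ (the gradient of a 1/d² field).
Moon P: (1.73 × 10¹⁹) / (4.15 × 10⁸)³ = 2.420 × 10⁻⁷
Moon Q: (1.62 × 10¹⁹) / (4.64 × 10⁸)³ = 1.622 × 10⁻⁷
Ratio (larger/smaller) = 1.49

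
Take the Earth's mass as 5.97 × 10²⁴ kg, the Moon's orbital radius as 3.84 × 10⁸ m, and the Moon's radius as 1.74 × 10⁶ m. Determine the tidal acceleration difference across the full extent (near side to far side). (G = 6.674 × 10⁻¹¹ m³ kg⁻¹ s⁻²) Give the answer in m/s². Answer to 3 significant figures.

a_tidal = 4GMr/d³
        = 4 × (6.674 × 10⁻¹¹) × (5.97 × 10²⁴) × (1.74 × 10⁶) / (3.84 × 10⁸)³
        = 4.90 × 10⁻⁵ m/s²

4.90 × 10⁻⁵ m/s²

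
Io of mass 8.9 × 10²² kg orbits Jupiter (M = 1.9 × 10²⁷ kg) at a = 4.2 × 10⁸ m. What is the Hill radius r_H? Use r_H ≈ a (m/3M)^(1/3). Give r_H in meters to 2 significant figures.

r_H ≈ a (m/3M)^(1/3)
    = (4.2 × 10⁸) × (8.9 × 10²² / (3 × 1.9 × 10²⁷))^(1/3)
    = 1.0 × 10⁷ m

1.0 × 10⁷ m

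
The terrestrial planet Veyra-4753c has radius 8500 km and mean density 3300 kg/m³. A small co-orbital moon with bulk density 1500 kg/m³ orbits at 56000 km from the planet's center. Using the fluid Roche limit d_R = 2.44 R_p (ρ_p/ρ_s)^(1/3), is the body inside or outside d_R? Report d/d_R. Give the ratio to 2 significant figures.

d_R = 2.44 × (8500 km) × (3300/1500)^(1/3) = 26970 km
d/d_R = (56000) / (26970) = 2.1
Since d/d_R > 1, the body is outside the Roche limit.

outside; d/d_R ≈ 2.1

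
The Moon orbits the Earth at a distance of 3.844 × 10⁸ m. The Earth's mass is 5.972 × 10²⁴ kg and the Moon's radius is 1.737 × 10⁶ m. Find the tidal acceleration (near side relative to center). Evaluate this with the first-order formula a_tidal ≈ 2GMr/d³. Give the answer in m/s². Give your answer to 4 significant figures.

Δa = 2GMr/d³
   = 2 × (6.674 × 10⁻¹¹) × (5.972 × 10²⁴) × (1.737 × 10⁶) / (3.844 × 10⁸)³
   = 2.438 × 10⁻⁵ m/s²

2.438 × 10⁻⁵ m/s²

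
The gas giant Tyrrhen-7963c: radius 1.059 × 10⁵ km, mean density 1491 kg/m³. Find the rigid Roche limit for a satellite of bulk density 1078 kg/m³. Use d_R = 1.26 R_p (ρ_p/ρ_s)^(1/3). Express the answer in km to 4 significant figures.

1.487 × 10⁵ km

d_R = 1.26 × 1.059 × 10⁵ km × (1491/1078)^(1/3)
    = 1.487 × 10⁵ km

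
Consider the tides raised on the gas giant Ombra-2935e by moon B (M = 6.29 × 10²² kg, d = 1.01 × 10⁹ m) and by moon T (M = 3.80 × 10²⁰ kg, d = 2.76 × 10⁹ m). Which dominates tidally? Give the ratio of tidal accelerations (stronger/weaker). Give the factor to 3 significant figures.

Moon B, by a factor of ≈ 3380

Compare M/d³ for the two perturbers:
Moon B: (6.29 × 10²²) / (1.01 × 10⁹)³ = 6.105 × 10⁻⁵
Moon T: (3.80 × 10²⁰) / (2.76 × 10⁹)³ = 1.807 × 10⁻⁸
Ratio (larger/smaller) = 3380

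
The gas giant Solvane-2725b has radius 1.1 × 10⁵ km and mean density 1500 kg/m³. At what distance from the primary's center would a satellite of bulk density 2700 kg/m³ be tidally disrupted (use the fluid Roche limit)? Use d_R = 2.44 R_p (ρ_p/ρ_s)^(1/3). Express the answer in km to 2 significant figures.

d_R = 2.44 × 1.1 × 10⁵ km × (1500/2700)^(1/3)
    = 2.2 × 10⁵ km

2.2 × 10⁵ km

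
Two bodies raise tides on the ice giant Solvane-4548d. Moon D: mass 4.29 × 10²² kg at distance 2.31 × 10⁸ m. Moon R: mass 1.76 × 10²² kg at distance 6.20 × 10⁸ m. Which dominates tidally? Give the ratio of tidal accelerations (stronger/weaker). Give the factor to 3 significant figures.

The tide-raising term goes as M/d³ (the gradient of a 1/d² field).
Moon D: (4.29 × 10²²) / (2.31 × 10⁸)³ = 3.480 × 10⁻³
Moon R: (1.76 × 10²²) / (6.20 × 10⁸)³ = 7.385 × 10⁻⁵
Ratio (larger/smaller) = 47.1

Moon D, by a factor of ≈ 47.1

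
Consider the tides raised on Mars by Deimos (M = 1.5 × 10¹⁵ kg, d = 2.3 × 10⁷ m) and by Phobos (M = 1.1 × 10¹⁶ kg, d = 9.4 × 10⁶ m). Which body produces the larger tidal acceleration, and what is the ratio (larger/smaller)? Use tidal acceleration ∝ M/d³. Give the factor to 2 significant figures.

Phobos, by a factor of ≈ 110

Tidal acceleration ∝ M/d³, so compare M/d³ for each.
Deimos: (1.5 × 10¹⁵) / (2.3 × 10⁷)³ = 1.233 × 10⁻⁷
Phobos: (1.1 × 10¹⁶) / (9.4 × 10⁶)³ = 1.324 × 10⁻⁵
Ratio (larger/smaller) = 110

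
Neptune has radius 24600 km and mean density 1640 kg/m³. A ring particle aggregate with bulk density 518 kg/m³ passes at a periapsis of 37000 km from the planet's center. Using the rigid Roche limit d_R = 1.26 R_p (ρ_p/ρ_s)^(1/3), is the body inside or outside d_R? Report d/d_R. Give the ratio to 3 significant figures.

inside; d/d_R ≈ 0.813

d_R = 1.26 × (24600 km) × (1640/518)^(1/3) = 45510 km
d/d_R = (37000) / (45510) = 0.813
Since d/d_R < 1, the body is inside the Roche limit.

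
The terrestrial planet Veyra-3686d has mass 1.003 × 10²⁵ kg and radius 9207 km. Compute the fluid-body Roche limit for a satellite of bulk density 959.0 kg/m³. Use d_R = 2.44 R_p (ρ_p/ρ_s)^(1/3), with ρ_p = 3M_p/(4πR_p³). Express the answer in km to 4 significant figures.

33100 km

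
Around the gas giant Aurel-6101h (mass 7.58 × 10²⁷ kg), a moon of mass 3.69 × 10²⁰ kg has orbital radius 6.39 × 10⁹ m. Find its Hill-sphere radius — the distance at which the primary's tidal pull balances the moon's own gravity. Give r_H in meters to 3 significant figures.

r_H ≈ a (m/3M)^(1/3)
    = (6.39 × 10⁹) × (3.69 × 10²⁰ / (3 × 7.58 × 10²⁷))^(1/3)
    = 1.62 × 10⁷ m

1.62 × 10⁷ m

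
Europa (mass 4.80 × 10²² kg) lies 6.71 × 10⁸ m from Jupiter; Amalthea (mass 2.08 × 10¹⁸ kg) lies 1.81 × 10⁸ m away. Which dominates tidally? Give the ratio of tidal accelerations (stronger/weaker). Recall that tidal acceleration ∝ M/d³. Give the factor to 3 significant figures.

Europa, by a factor of ≈ 453

Tidal acceleration ∝ M/d³, so compare M/d³ for each.
Europa: (4.80 × 10²²) / (6.71 × 10⁸)³ = 1.589 × 10⁻⁴
Amalthea: (2.08 × 10¹⁸) / (1.81 × 10⁸)³ = 3.508 × 10⁻⁷
Ratio (larger/smaller) = 453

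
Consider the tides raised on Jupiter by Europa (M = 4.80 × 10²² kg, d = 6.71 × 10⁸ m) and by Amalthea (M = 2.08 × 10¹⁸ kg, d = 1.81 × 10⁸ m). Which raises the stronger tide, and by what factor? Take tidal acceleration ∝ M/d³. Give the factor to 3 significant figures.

Tidal acceleration ∝ M/d³, so compare M/d³ for each.
Europa: (4.80 × 10²²) / (6.71 × 10⁸)³ = 1.589 × 10⁻⁴
Amalthea: (2.08 × 10¹⁸) / (1.81 × 10⁸)³ = 3.508 × 10⁻⁷
Ratio (larger/smaller) = 453

Europa, by a factor of ≈ 453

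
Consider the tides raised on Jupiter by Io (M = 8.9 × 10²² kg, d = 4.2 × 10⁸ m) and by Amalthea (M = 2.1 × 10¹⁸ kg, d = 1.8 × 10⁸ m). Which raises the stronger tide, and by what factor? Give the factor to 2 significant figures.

Io, by a factor of ≈ 3300

Compare M/d³ for the two perturbers:
Io: (8.9 × 10²²) / (4.2 × 10⁸)³ = 1.201 × 10⁻³
Amalthea: (2.1 × 10¹⁸) / (1.8 × 10⁸)³ = 3.601 × 10⁻⁷
Ratio (larger/smaller) = 3300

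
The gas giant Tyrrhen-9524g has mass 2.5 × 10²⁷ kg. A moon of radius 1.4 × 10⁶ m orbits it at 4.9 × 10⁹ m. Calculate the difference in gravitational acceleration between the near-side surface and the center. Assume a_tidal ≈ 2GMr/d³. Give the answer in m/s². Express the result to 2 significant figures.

4.0 × 10⁻⁶ m/s²

The tidal stretch is the gradient of GM/d² times the body's extent r, hence the 1/d³ dependence.
a_tidal = 2GMr/d³
        = 2 × (6.674 × 10⁻¹¹) × (2.5 × 10²⁷) × (1.4 × 10⁶) / (4.9 × 10⁹)³
        = 4.0 × 10⁻⁶ m/s²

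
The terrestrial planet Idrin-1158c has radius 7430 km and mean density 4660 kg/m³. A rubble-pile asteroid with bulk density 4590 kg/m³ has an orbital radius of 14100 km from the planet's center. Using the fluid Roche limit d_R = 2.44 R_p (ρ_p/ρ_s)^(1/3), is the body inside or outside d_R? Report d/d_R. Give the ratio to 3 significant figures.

d_R = 2.44 × (7430 km) × (4660/4590)^(1/3) = 18220 km
d/d_R = (14100) / (18220) = 0.774
Since d/d_R < 1, the body is inside the Roche limit.

inside; d/d_R ≈ 0.774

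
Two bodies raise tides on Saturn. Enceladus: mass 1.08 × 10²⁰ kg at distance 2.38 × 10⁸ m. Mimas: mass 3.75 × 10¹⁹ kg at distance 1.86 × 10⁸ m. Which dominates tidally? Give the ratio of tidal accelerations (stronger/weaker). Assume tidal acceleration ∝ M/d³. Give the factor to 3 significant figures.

Tidal acceleration ∝ M/d³, so compare M/d³ for each.
Enceladus: (1.08 × 10²⁰) / (2.38 × 10⁸)³ = 8.011 × 10⁻⁶
Mimas: (3.75 × 10¹⁹) / (1.86 × 10⁸)³ = 5.828 × 10⁻⁶
Ratio (larger/smaller) = 1.37

Enceladus, by a factor of ≈ 1.37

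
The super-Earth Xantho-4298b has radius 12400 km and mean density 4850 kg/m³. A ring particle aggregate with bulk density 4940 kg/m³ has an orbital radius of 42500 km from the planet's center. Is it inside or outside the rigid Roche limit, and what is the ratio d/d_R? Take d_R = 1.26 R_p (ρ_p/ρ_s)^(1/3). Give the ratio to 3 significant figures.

outside; d/d_R ≈ 2.74

d_R = 1.26 × (12400 km) × (4850/4940)^(1/3) = 15530 km
d/d_R = (42500) / (15530) = 2.74
Since d/d_R > 1, the body is outside the Roche limit.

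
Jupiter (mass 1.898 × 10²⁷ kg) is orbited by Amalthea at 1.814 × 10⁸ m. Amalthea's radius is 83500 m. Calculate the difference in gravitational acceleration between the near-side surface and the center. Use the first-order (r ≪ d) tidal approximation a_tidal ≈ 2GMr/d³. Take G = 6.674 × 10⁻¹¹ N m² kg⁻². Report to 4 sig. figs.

The tidal stretch is the gradient of GM/d² times the body's extent r, hence the 1/d³ dependence.
Δg = 2GMr/d³
   = 2 × (6.674 × 10⁻¹¹) × (1.898 × 10²⁷) × (83500) / (1.814 × 10⁸)³
   = 3.544 × 10⁻³ m/s²

3.544 × 10⁻³ m/s²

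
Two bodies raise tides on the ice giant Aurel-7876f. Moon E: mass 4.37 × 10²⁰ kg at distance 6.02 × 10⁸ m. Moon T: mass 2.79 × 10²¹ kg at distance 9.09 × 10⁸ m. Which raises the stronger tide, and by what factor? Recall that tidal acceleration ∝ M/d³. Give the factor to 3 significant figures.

Compare M/d³ for the two perturbers:
Moon E: (4.37 × 10²⁰) / (6.02 × 10⁸)³ = 2.003 × 10⁻⁶
Moon T: (2.79 × 10²¹) / (9.09 × 10⁸)³ = 3.715 × 10⁻⁶
Ratio (larger/smaller) = 1.85

Moon T, by a factor of ≈ 1.85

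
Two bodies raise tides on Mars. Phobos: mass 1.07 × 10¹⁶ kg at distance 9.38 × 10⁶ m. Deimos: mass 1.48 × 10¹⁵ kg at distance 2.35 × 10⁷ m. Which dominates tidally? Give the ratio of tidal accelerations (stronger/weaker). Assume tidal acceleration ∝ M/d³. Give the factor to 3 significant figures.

The tide-raising term goes as M/d³ (the gradient of a 1/d² field).
Phobos: (1.07 × 10¹⁶) / (9.38 × 10⁶)³ = 1.297 × 10⁻⁵
Deimos: (1.48 × 10¹⁵) / (2.35 × 10⁷)³ = 1.140 × 10⁻⁷
Ratio (larger/smaller) = 114

Phobos, by a factor of ≈ 114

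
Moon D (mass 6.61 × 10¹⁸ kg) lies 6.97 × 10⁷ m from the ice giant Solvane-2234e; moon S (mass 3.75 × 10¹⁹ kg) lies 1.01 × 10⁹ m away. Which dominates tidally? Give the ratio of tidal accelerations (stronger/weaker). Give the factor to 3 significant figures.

Moon D, by a factor of ≈ 536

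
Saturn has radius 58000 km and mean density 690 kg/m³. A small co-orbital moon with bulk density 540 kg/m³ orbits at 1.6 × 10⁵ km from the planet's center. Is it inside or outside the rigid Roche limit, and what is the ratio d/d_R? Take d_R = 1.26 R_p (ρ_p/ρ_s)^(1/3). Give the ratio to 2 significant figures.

outside; d/d_R ≈ 2.0

d_R = 1.26 × (58000 km) × (690/540)^(1/3) = 79300 km
d/d_R = (1.6 × 10⁵) / (79300) = 2.0
Since d/d_R > 1, the body is outside the Roche limit.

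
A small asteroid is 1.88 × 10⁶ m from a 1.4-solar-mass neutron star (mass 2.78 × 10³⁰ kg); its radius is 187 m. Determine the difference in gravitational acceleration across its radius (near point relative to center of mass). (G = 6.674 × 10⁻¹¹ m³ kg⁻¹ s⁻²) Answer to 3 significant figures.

1.04 × 10⁴ m/s²

a_tidal = 2GMr/d³
        = 2 × (6.674 × 10⁻¹¹) × (2.78 × 10³⁰) × (187) / (1.88 × 10⁶)³
        = 1.04 × 10⁴ m/s²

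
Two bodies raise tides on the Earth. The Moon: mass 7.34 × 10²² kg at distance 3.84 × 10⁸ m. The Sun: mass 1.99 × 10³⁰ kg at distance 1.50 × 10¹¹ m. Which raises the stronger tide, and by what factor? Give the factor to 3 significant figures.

Tidal acceleration ∝ M/d³, so compare M/d³ for each.
The Moon: (7.34 × 10²²) / (3.84 × 10⁸)³ = 1.296 × 10⁻³
The Sun: (1.99 × 10³⁰) / (1.50 × 10¹¹)³ = 5.896 × 10⁻⁴
Ratio (larger/smaller) = 2.20

The Moon, by a factor of ≈ 2.20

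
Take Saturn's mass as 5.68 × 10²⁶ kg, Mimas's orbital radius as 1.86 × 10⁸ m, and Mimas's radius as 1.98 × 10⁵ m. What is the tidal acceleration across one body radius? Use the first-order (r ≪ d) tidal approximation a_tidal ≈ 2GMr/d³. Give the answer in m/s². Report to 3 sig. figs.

Δg = 2GMr/d³
   = 2 × (6.674 × 10⁻¹¹) × (5.68 × 10²⁶) × (1.98 × 10⁵) / (1.86 × 10⁸)³
   = 2.33 × 10⁻³ m/s²

2.33 × 10⁻³ m/s²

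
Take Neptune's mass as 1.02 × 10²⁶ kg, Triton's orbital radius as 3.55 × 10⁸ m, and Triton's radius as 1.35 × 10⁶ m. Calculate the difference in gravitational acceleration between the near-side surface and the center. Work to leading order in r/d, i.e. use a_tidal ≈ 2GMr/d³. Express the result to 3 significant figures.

Δg = 2GMr/d³
   = 2 × (6.674 × 10⁻¹¹) × (1.02 × 10²⁶) × (1.35 × 10⁶) / (3.55 × 10⁸)³
   = 4.11 × 10⁻⁴ m/s²

4.11 × 10⁻⁴ m/s²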